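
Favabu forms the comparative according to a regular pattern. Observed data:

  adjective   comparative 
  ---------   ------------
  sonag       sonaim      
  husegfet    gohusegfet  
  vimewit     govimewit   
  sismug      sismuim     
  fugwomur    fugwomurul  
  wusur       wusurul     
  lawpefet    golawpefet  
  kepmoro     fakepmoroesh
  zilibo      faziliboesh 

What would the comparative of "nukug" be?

"nukug" ends in -g. The stems ending in -g (sonag → sonaim, sismug → sismuim) drop the final letter and add -im.
The other patterns: stems ending in -t add the prefix go-; stems ending in -o add fa- … -esh around the stem; stems ending in -r add -ul.
So nukug → nukuim.

nukuim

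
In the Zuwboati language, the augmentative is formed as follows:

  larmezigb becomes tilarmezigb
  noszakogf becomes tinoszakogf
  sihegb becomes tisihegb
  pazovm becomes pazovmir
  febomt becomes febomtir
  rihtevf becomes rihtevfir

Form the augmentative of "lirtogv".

noszakogf and rihtevf both end in -f yet inflect differently (tinoszakogf, rihtevfir), so the final letter is not what conditions the rule; the second-to-last letter is.
"lirtogv" has second-to-last letter 'g'. The stems whose second-to-last letter is 'g' (larmezigb → tilarmezigb, noszakogf → tinoszakogf, sihegb → tisihegb) add the prefix ti-.
So lirtogv → tilirtogv.

tilirtogv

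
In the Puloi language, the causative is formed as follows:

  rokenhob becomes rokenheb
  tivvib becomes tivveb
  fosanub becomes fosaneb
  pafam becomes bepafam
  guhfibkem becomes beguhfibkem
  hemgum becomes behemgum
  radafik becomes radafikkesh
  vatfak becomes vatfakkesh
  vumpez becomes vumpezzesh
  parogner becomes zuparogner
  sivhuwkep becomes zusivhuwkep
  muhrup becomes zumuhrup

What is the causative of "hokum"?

fosanub and hemgum both have last vowel 'u' yet inflect differently (fosaneb, behemgum), so the last vowel is not what conditions the rule; the final letter is.
"hokum" ends in -m. The stems ending in -m (pafam → bepafam, guhfibkem → beguhfibkem, hemgum → behemgum) add the prefix be-.
The other patterns: stems ending in -b change the last vowel to 'e'; stems ending in -k or -z double the final consonant and add -esh; stems ending in -p or -r add the prefix zu-.
So hokum → behokum.

behokum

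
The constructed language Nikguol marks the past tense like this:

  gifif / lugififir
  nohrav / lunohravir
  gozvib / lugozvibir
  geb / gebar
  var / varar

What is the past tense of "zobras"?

luzobrasir

"zobras" has 2 vowels. The stems with 2 vowels (gifif → lugififir, nohrav → lunohravir, gozvib → lugozvibir) add lu- … -ir around the stem.
So zobras → luzobrasir.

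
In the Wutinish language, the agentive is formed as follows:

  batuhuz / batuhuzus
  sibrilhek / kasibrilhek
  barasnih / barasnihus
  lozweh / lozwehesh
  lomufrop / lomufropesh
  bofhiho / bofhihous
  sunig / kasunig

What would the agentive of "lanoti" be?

barasnih and lozweh both end in -h yet inflect differently (barasnihus, lozwehesh), so the final letter is not what conditions the rule; the first letter is.
"lanoti" begins with l-. The stems beginning with l- (lozweh → lozwehesh, lomufrop → lomufropesh) add -esh.
So lanoti → lanotiesh.

lanotiesh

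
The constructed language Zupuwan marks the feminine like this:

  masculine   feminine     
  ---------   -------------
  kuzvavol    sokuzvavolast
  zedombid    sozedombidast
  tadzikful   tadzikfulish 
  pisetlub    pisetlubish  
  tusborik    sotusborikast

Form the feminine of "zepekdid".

"zepekdid" has last vowel 'i'. The stems whose last vowel is 'i' (zedombid → sozedombidast, tusborik → sotusborikast) add so- … -ast around the stem.
So zepekdid → sozepekdidast.

sozepekdidast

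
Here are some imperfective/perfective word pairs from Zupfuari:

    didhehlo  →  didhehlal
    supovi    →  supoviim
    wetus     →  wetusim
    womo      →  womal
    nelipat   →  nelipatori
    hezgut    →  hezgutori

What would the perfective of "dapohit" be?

dapohitori

"dapohit" ends in -t. The stems ending in -t (nelipat → nelipatori, hezgut → hezgutori) add -ori.
The other patterns: stems ending in -o drop the final letter and add -al; stems ending in -i or -s add -im.
So dapohit → dapohitori.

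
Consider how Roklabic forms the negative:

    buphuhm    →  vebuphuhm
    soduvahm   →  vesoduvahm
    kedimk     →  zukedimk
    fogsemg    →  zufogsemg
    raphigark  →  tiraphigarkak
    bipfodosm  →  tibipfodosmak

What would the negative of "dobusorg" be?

kedimk and raphigark both end in -k yet inflect differently (zukedimk, tiraphigarkak), so the final letter is not what conditions the rule; the second-to-last letter is.
"dobusorg" has second-to-last letter 'r'. The one such stem in the data (raphigark → tiraphigarkak) adds ti- … -ak around the stem, so the same rule applies.
So dobusorg → tidobusorgak.

tidobusorgak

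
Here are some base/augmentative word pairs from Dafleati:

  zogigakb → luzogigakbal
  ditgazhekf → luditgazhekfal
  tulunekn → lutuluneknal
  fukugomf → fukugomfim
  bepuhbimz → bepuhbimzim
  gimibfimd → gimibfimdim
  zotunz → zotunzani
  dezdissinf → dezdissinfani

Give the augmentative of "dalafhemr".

ditgazhekf and fukugomf both end in -f yet inflect differently (luditgazhekfal, fukugomfim), so the final letter is not what conditions the rule; the second-to-last letter is.
"dalafhemr" has second-to-last letter 'm'. The stems whose second-to-last letter is 'm' (fukugomf → fukugomfim, bepuhbimz → bepuhbimzim, gimibfimd → gimibfimdim) add -im.
So dalafhemr → dalafhemrim.

dalafhemrim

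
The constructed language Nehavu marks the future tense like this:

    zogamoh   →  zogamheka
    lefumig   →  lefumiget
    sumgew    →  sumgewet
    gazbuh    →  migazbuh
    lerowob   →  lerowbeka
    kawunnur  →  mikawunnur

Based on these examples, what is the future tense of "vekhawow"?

vekhawweka

zogamoh and gazbuh both end in -h yet inflect differently (zogamheka, migazbuh), so the final letter is not what conditions the rule; the last vowel is.
"vekhawow" has last vowel 'o'. The stems whose last vowel is 'o' (lerowob → lerowbeka, zogamoh → zogamheka) delete the last vowel and add -eka.
The other patterns: stems whose last vowel is 'u' add the prefix mi-; stems whose last vowel is 'e' or 'i' add -et.
So vekhawow → vekhawweka.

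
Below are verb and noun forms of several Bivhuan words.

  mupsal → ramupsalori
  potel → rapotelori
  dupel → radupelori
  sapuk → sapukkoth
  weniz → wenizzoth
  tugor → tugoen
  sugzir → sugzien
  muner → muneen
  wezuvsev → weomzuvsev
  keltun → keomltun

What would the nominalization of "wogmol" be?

"wogmol" ends in -l. The stems ending in -l (mupsal → ramupsalori, potel → rapotelori, dupel → radupelori) add ra- … -ori around the stem.
The other patterns: stems ending in -k or -z double the final consonant and add -oth; stems ending in -r drop the final letter and add -en; stems ending in -n or -v insert -om- after the first vowel.
So wogmol → rawogmolori.

rawogmolori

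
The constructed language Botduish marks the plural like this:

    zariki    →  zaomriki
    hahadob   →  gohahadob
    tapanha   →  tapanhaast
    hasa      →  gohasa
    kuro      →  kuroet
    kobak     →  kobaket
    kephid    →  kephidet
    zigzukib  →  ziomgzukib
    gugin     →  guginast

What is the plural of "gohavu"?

gohavuast

"gohavu" begins with g-. The one such stem in the data (gugin → guginast) adds -ast, so the same rule applies.
So gohavu → gohavuast.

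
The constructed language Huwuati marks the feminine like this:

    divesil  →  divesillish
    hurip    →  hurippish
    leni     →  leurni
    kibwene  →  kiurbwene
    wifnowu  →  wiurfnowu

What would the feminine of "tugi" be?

tuurgi

divesil and leni both have last vowel 'i' yet inflect differently (divesillish, leurni), so the last vowel is not what conditions the rule; whether the stem ends in a vowel or a consonant is.
"tugi" ends in a vowel. The stems ending in a vowel (leni → leurni, kibwene → kiurbwene, wifnowu → wiurfnowu) insert -ur- after the first vowel.
The other pattern: stems ending in a consonant double the final consonant and add -ish.
So tugi → tuurgi.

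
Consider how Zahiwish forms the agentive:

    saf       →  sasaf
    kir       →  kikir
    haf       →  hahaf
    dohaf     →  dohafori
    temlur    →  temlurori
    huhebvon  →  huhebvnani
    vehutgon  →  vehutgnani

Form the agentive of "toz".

saf and dohaf both end in -f yet inflect differently (sasaf, dohafori), so the final letter is not what conditions the rule; the number of vowels is.
"toz" has 1 vowel. The stems with 1 vowel (saf → sasaf, kir → kikir, haf → hahaf) repeat the first consonant+vowel as a prefix.
So toz → totoz.

totoz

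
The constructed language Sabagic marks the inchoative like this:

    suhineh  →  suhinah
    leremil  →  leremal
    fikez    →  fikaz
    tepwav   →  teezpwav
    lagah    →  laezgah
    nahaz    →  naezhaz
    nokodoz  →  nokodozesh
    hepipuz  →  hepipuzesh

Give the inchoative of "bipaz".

"bipaz" has last vowel 'a'. The stems whose last vowel is 'a' (tepwav → teezpwav, lagah → laezgah, nahaz → naezhaz) insert -ez- after the first vowel.
The other patterns: stems whose last vowel is 'e' or 'i' change the last vowel to 'a'; stems whose last vowel is 'o' or 'u' add -esh.
So bipaz → biezpaz.

biezpaz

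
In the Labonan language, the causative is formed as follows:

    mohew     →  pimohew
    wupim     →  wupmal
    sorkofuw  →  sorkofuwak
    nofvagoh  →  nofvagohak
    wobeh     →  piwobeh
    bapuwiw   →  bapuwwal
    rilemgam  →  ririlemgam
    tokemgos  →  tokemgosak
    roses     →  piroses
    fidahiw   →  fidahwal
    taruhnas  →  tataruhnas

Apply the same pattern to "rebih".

wupim and rilemgam both end in -m yet inflect differently (wupmal, ririlemgam), so the final letter is not what conditions the rule; the last vowel is.
"rebih" has last vowel 'i'. The stems whose last vowel is 'i' (wupim → wupmal, fidahiw → fidahwal, bapuwiw → bapuwwal) delete the last vowel and add -al.
The other patterns: stems whose last vowel is 'a' repeat the first consonant+vowel as a prefix; stems whose last vowel is 'e' add the prefix pi-; stems whose last vowel is 'o' or 'u' add -ak.
So rebih → rebhal.

rebhal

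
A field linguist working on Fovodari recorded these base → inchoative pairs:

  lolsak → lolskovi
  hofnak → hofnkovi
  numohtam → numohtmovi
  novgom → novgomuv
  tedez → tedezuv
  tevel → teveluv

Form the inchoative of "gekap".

numohtam and novgom both end in -m yet inflect differently (numohtmovi, novgomuv), so the final letter is not what conditions the rule; the last vowel is.
"gekap" has last vowel 'a'. The stems whose last vowel is 'a' (lolsak → lolskovi, hofnak → hofnkovi, numohtam → numohtmovi) delete the last vowel and add -ovi.
The other pattern: stems whose last vowel is 'e' or 'o' add -uv.
So gekap → gekpovi.

gekpovi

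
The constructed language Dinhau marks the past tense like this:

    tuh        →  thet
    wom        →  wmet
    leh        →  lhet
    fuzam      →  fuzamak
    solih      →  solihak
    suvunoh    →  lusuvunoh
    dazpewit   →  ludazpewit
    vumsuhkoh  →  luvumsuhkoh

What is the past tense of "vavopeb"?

"vavopeb" has 3 vowels. The stems with 3 vowels (suvunoh → lusuvunoh, dazpewit → ludazpewit, vumsuhkoh → luvumsuhkoh) add the prefix lu-.
So vavopeb → luvavopeb.

luvavopeb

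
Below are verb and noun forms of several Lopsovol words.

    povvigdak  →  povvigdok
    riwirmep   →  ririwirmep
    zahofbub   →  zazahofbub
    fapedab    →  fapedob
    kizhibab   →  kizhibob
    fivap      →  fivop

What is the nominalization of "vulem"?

"vulem" has last vowel 'e'. The one such stem in the data (riwirmep → ririwirmep) repeats the first consonant+vowel as a prefix (as does zahofbub), so the same rule applies.
The other pattern: stems whose last vowel is 'a' change the last vowel to 'o'.
So vulem → vuvulem.

vuvulem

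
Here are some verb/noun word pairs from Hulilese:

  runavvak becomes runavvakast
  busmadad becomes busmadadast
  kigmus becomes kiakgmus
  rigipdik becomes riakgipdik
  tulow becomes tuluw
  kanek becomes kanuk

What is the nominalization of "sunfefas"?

sunfefasast

runavvak and rigipdik both end in -k yet inflect differently (runavvakast, riakgipdik), so the final letter is not what conditions the rule; the last vowel is.
"sunfefas" has last vowel 'a'. The stems whose last vowel is 'a' (runavvak → runavvakast, busmadad → busmadadast) add -ast.
So sunfefas → sunfefasast.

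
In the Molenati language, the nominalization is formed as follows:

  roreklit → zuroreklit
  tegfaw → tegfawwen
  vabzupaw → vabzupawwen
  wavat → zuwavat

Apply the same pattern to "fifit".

"fifit" ends in -t. The stems ending in -t (roreklit → zuroreklit, wavat → zuwavat) add the prefix zu-.
The other pattern: stems ending in -w double the final consonant and add -en.
So fifit → zufifit.

zufifit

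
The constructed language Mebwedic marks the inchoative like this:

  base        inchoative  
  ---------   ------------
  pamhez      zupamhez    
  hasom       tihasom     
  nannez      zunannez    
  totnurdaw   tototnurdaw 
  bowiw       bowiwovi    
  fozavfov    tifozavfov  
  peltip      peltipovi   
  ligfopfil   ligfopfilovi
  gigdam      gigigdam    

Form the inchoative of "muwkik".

"muwkik" has last vowel 'i'. The stems whose last vowel is 'i' (bowiw → bowiwovi, ligfopfil → ligfopfilovi, peltip → peltipovi) add -ovi.
So muwkik → muwkikovi.

muwkikovi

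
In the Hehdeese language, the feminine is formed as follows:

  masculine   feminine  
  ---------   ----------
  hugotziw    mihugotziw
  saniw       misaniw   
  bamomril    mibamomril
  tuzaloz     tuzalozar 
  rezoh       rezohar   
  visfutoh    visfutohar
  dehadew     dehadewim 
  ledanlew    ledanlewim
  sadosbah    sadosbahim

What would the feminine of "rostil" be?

hugotziw and dehadew both end in -w yet inflect differently (mihugotziw, dehadewim), so the final letter is not what conditions the rule; the last vowel is.
"rostil" has last vowel 'i'. The stems whose last vowel is 'i' (hugotziw → mihugotziw, saniw → misaniw, bamomril → mibamomril) add the prefix mi-.
The other patterns: stems whose last vowel is 'o' add -ar; stems whose last vowel is 'a' or 'e' add -im.
So rostil → mirostil.

mirostil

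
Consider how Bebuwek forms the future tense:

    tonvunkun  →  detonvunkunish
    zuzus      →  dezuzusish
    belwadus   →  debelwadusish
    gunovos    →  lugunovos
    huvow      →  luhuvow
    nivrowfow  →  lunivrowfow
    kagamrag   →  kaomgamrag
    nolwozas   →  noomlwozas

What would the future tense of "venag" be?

zuzus and gunovos both end in -s yet inflect differently (dezuzusish, lugunovos), so the final letter is not what conditions the rule; the last vowel is.
"venag" has last vowel 'a'. The stems whose last vowel is 'a' (kagamrag → kaomgamrag, nolwozas → noomlwozas) insert -om- after the first vowel.
The other patterns: stems whose last vowel is 'u' add de- … -ish around the stem; stems whose last vowel is 'o' add the prefix lu-.
So venag → veomnag.

veomnag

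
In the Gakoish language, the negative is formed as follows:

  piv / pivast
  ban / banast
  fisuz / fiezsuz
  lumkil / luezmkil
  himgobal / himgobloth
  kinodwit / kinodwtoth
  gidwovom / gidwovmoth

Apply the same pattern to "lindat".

liezndat

lumkil and himgobal both end in -l yet inflect differently (luezmkil, himgobloth), so the final letter is not what conditions the rule; the number of vowels is.
"lindat" has 2 vowels. The stems with 2 vowels (fisuz → fiezsuz, lumkil → luezmkil) insert -ez- after the first vowel.
The other patterns: stems with 1 vowel add -ast; stems with 3 vowels delete the last vowel and add -oth.
So lindat → liezndat.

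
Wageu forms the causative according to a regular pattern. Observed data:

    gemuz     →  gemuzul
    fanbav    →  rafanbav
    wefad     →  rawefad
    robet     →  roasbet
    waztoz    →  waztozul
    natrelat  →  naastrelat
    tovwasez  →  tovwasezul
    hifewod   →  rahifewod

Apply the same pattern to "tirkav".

tovwasez and robet both have last vowel 'e' yet inflect differently (tovwasezul, roasbet), so the last vowel is not what conditions the rule; the final letter is.
"tirkav" ends in -v. The one such stem in the data (fanbav → rafanbav) adds the prefix ra-, so the same rule applies.
So tirkav → ratirkav.

ratirkav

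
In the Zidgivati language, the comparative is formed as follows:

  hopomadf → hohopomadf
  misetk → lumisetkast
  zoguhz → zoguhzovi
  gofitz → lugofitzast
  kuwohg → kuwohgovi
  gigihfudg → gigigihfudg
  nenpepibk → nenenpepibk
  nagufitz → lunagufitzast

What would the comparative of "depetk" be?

zoguhz and nagufitz both end in -z yet inflect differently (zoguhzovi, lunagufitzast), so the final letter is not what conditions the rule; the second-to-last letter is.
"depetk" has second-to-last letter 't'. The stems whose second-to-last letter is 't' (misetk → lumisetkast, nagufitz → lunagufitzast, gofitz → lugofitzast) add lu- … -ast around the stem.
The other patterns: stems whose second-to-last letter is 'h' add -ovi; stems whose second-to-last letter is 'b' or 'd' repeat the first consonant+vowel as a prefix.
So depetk → ludepetkast.

ludepetkast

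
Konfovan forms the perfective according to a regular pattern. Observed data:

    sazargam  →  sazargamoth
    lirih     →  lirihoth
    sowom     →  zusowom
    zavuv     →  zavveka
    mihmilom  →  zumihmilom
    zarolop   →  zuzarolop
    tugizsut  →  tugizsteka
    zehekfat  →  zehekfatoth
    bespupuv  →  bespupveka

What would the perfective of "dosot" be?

tugizsut and zehekfat both end in -t yet inflect differently (tugizsteka, zehekfatoth), so the final letter is not what conditions the rule; the last vowel is.
"dosot" has last vowel 'o'. The stems whose last vowel is 'o' (sowom → zusowom, zarolop → zuzarolop, mihmilom → zumihmilom) add the prefix zu-.
The other patterns: stems whose last vowel is 'u' delete the last vowel and add -eka; stems whose last vowel is 'a' or 'i' add -oth.
So dosot → zudosot.

zudosot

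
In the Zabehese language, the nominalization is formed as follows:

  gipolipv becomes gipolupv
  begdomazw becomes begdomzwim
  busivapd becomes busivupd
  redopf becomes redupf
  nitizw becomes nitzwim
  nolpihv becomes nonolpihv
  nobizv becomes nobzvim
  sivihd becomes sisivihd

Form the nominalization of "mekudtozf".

gipolipv and nolpihv both end in -v yet inflect differently (gipolupv, nonolpihv), so the final letter is not what conditions the rule; the second-to-last letter is.
"mekudtozf" has second-to-last letter 'z'. The stems whose second-to-last letter is 'z' (nobizv → nobzvim, begdomazw → begdomzwim, nitizw → nitzwim) delete the last vowel and add -im.
The other patterns: stems whose second-to-last letter is 'p' change the last vowel to 'u'; stems whose second-to-last letter is 'h' repeat the first consonant+vowel as a prefix.
So mekudtozf → mekudtzfim.

mekudtzfim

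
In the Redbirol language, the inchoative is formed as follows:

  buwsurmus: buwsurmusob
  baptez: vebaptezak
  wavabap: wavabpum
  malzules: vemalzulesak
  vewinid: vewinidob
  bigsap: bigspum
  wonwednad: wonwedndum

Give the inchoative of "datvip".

"datvip" has last vowel 'i'. The one such stem in the data (vewinid → vewinidob) adds -ob, so the same rule applies.
The other patterns: stems whose last vowel is 'a' delete the last vowel and add -um; stems whose last vowel is 'e' add ve- … -ak around the stem.
So datvip → datvipob.

datvipob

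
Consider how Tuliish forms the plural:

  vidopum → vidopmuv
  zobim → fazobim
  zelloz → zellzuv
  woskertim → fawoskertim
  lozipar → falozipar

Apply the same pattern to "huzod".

huzduv

vidopum and zobim both end in -m yet inflect differently (vidopmuv, fazobim), so the final letter is not what conditions the rule; the last vowel is.
"huzod" has last vowel 'o'. The one such stem in the data (zelloz → zellzuv) deletes the last vowel and adds -uv (as does vidopum), so the same rule applies.
The other pattern: stems whose last vowel is 'a' or 'i' add the prefix fa-.
So huzod → huzduv.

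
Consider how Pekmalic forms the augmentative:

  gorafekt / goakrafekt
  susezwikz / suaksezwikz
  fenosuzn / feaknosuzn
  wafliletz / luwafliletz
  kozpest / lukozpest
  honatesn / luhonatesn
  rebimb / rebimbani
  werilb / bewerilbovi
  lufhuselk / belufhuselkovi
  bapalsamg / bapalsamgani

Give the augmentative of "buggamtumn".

buggamtumnani

werilb and rebimb both end in -b yet inflect differently (bewerilbovi, rebimbani), so the final letter is not what conditions the rule; the second-to-last letter is.
"buggamtumn" has second-to-last letter 'm'. The stems whose second-to-last letter is 'm' (bapalsamg → bapalsamgani, rebimb → rebimbani) add -ani.
The other patterns: stems whose second-to-last letter is 'l' add be- … -ovi around the stem; stems whose second-to-last letter is 's' or 't' add the prefix lu-; stems whose second-to-last letter is 'k' or 'z' insert -ak- after the first vowel.
So buggamtumn → buggamtumnani.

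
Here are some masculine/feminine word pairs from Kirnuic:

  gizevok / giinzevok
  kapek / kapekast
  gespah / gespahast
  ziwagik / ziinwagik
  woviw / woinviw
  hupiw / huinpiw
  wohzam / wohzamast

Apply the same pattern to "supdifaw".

supdifawast

ziwagik and kapek both end in -k yet inflect differently (ziinwagik, kapekast), so the final letter is not what conditions the rule; the last vowel is.
"supdifaw" has last vowel 'a'. The stems whose last vowel is 'a' (gespah → gespahast, wohzam → wohzamast) add -ast.
The other pattern: stems whose last vowel is 'i' or 'o' insert -in- after the first vowel.
So supdifaw → supdifawast.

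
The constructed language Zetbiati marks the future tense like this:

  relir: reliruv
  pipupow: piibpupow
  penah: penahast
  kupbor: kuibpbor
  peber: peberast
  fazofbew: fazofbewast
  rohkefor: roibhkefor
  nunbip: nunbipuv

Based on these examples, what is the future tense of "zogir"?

relir and rohkefor both end in -r yet inflect differently (reliruv, roibhkefor), so the final letter is not what conditions the rule; the last vowel is.
"zogir" has last vowel 'i'. The stems whose last vowel is 'i' (relir → reliruv, nunbip → nunbipuv) add -uv.
The other patterns: stems whose last vowel is 'o' insert -ib- after the first vowel; stems whose last vowel is 'a' or 'e' add -ast.
So zogir → zogiruv.

zogiruv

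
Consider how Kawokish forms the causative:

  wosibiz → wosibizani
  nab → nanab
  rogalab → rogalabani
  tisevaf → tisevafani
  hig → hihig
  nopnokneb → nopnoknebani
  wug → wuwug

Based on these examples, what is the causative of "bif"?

bibif

nab and nopnokneb both end in -b yet inflect differently (nanab, nopnoknebani), so the final letter is not what conditions the rule; the number of vowels is.
"bif" has 1 vowel. The stems with 1 vowel (hig → hihig, wug → wuwug, nab → nanab) repeat the first consonant+vowel as a prefix.
So bif → bibif.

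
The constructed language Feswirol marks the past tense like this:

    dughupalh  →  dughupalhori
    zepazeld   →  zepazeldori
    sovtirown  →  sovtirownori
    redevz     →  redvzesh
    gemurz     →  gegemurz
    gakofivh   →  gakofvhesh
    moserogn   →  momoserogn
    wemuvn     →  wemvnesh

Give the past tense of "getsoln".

getsolnori

gemurz and redevz both end in -z yet inflect differently (gegemurz, redvzesh), so the final letter is not what conditions the rule; the second-to-last letter is.
"getsoln" has second-to-last letter 'l'. The stems whose second-to-last letter is 'l' (zepazeld → zepazeldori, dughupalh → dughupalhori) add -ori.
The other patterns: stems whose second-to-last letter is 'g' or 'r' repeat the first consonant+vowel as a prefix; stems whose second-to-last letter is 'v' delete the last vowel and add -esh.
So getsoln → getsolnori.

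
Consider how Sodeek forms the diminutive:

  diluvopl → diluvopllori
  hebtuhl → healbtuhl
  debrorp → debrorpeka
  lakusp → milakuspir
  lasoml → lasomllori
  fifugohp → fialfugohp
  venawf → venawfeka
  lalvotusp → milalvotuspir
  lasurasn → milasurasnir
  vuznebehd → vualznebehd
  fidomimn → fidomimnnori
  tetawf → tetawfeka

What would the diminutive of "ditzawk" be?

fifugohp and debrorp both end in -p yet inflect differently (fialfugohp, debrorpeka), so the final letter is not what conditions the rule; the second-to-last letter is.
"ditzawk" has second-to-last letter 'w'. The stems whose second-to-last letter is 'w' (venawf → venawfeka, tetawf → tetawfeka) add -eka.
So ditzawk → ditzawkeka.

ditzawkeka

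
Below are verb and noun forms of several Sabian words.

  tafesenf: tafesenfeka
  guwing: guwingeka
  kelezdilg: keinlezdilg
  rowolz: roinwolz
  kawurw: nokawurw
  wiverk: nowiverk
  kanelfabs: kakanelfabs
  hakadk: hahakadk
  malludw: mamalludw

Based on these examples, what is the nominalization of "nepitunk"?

nepitunkeka

guwing and kelezdilg both end in -g yet inflect differently (guwingeka, keinlezdilg), so the final letter is not what conditions the rule; the second-to-last letter is.
"nepitunk" has second-to-last letter 'n'. The stems whose second-to-last letter is 'n' (tafesenf → tafesenfeka, guwing → guwingeka) add -eka.
The other patterns: stems whose second-to-last letter is 'l' insert -in- after the first vowel; stems whose second-to-last letter is 'r' add the prefix no-; stems whose second-to-last letter is 'b' or 'd' repeat the first consonant+vowel as a prefix.
So nepitunk → nepitunkeka.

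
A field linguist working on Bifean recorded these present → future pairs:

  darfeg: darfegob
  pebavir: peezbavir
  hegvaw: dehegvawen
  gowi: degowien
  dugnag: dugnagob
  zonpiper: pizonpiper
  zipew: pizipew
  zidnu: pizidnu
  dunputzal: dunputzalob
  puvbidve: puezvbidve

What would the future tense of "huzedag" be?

dehuzedagen

"huzedag" begins with h-. The one such stem in the data (hegvaw → dehegvawen) adds de- … -en around the stem, so the same rule applies.
The other patterns: stems beginning with p- insert -ez- after the first vowel; stems beginning with d- add -ob; stems beginning with z- add the prefix pi-.
So huzedag → dehuzedagen.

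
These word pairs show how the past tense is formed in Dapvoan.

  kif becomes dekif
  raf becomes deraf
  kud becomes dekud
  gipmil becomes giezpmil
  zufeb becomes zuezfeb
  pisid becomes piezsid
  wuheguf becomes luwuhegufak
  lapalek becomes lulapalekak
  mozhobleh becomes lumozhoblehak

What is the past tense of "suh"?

desuh

kud and pisid both end in -d yet inflect differently (dekud, piezsid), so the final letter is not what conditions the rule; the number of vowels is.
"suh" has 1 vowel. The stems with 1 vowel (kif → dekif, raf → deraf, kud → dekud) add the prefix de-.
So suh → desuh.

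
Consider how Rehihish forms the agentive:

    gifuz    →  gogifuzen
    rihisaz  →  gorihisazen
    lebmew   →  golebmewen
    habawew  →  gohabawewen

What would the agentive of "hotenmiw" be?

gohotenmiwen

Every pair shown (gifuz → gogifuzen, rihisaz → gorihisazen, lebmew → golebmewen, …) follows the same rule: add go- … -en around the stem.
So hotenmiw → gohotenmiwen.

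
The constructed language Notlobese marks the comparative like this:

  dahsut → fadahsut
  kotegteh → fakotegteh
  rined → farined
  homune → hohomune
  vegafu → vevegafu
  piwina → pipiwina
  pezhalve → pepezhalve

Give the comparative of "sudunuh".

kotegteh and homune both have last vowel 'e' yet inflect differently (fakotegteh, hohomune), so the last vowel is not what conditions the rule; whether the stem ends in a vowel or a consonant is.
"sudunuh" ends in a consonant. The stems ending in a consonant (dahsut → fadahsut, kotegteh → fakotegteh, rined → farined) add the prefix fa-.
So sudunuh → fasudunuh.

fasudunuh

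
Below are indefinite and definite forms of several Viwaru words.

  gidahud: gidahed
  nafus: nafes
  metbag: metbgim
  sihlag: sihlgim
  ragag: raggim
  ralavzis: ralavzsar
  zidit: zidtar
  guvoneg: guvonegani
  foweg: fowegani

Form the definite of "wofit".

woftar

"wofit" has last vowel 'i'. The stems whose last vowel is 'i' (ralavzis → ralavzsar, zidit → zidtar) delete the last vowel and add -ar.
So wofit → woftar.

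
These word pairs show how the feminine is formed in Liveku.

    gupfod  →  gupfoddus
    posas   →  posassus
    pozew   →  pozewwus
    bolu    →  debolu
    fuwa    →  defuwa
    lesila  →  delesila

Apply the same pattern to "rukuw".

"rukuw" ends in a consonant. The stems ending in a consonant (gupfod → gupfoddus, posas → posassus, pozew → pozewwus) double the final consonant and add -us.
The other pattern: stems ending in a vowel add the prefix de-.
So rukuw → rukuwwus.

rukuwwus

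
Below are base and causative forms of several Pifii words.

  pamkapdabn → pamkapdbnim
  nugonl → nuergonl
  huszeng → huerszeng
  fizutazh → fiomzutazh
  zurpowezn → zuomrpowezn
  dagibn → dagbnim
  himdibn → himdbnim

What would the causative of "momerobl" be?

momerblim

"momerobl" has second-to-last letter 'b'. The stems whose second-to-last letter is 'b' (pamkapdabn → pamkapdbnim, dagibn → dagbnim, himdibn → himdbnim) delete the last vowel and add -im.
The other patterns: stems whose second-to-last letter is 'z' insert -om- after the first vowel; stems whose second-to-last letter is 'n' insert -er- after the first vowel.
So momerobl → momerblim.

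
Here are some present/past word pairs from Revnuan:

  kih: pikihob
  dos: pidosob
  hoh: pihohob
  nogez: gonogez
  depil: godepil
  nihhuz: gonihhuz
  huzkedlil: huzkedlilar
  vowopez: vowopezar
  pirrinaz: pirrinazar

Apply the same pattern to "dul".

"dul" has 1 vowel. The stems with 1 vowel (kih → pikihob, dos → pidosob, hoh → pihohob) add pi- … -ob around the stem.
The other patterns: stems with 2 vowels add the prefix go-; stems with 3 vowels add -ar.
So dul → pidulob.

pidulob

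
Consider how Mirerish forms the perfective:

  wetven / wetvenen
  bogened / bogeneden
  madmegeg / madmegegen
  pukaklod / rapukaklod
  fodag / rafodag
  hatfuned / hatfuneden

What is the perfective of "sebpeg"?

hatfuned and pukaklod both end in -d yet inflect differently (hatfuneden, rapukaklod), so the final letter is not what conditions the rule; the last vowel is.
"sebpeg" has last vowel 'e'. The stems whose last vowel is 'e' (hatfuned → hatfuneden, bogened → bogeneden, wetven → wetvenen) add -en.
So sebpeg → sebpegen.

sebpegen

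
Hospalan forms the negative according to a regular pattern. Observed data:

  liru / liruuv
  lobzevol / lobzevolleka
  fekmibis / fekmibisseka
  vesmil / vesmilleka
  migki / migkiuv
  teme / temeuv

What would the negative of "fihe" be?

migki and vesmil both have last vowel 'i' yet inflect differently (migkiuv, vesmilleka), so the last vowel is not what conditions the rule; whether the stem ends in a vowel or a consonant is.
"fihe" ends in a vowel. The stems ending in a vowel (liru → liruuv, migki → migkiuv, teme → temeuv) add -uv.
So fihe → fiheuv.

fiheuv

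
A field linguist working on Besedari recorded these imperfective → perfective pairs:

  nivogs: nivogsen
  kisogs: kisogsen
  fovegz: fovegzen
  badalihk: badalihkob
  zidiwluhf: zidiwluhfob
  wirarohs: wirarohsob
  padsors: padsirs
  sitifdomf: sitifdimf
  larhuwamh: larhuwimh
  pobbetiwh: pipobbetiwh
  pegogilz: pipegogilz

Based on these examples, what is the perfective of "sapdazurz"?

"sapdazurz" has second-to-last letter 'r'. The one such stem in the data (padsors → padsirs) changes the last vowel to 'i' (as do sitifdomf, larhuwamh), so the same rule applies.
So sapdazurz → sapdazirz.

sapdazirz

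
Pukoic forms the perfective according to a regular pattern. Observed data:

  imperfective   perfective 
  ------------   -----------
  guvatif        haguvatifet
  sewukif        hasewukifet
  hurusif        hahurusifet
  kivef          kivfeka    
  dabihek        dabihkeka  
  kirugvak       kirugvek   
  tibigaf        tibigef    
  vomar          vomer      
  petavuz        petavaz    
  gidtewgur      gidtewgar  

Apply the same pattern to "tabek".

"tabek" has last vowel 'e'. The stems whose last vowel is 'e' (kivef → kivfeka, dabihek → dabihkeka) delete the last vowel and add -eka.
The other patterns: stems whose last vowel is 'i' add ha- … -et around the stem; stems whose last vowel is 'a' change the last vowel to 'e'; stems whose last vowel is 'u' change the last vowel to 'a'.
So tabek → tabkeka.

tabkeka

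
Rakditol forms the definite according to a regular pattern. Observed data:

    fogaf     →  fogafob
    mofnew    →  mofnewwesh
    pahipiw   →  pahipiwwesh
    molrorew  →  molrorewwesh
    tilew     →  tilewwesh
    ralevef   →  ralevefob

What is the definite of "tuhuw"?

tuhuwwesh

"tuhuw" ends in -w. The stems ending in -w (tilew → tilewwesh, pahipiw → pahipiwwesh, molrorew → molrorewwesh) double the final consonant and add -esh.
The other pattern: stems ending in -f add -ob.
So tuhuw → tuhuwwesh.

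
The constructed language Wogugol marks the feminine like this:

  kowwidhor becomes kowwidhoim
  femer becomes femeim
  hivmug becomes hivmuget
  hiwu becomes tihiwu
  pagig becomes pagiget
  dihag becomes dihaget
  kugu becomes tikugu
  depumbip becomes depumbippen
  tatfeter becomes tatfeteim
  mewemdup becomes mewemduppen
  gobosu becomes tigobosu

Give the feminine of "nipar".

nipaim

hivmug and gobosu both have last vowel 'u' yet inflect differently (hivmuget, tigobosu), so the last vowel is not what conditions the rule; the final letter is.
"nipar" ends in -r. The stems ending in -r (kowwidhor → kowwidhoim, tatfeter → tatfeteim, femer → femeim) drop the final letter and add -im.
The other patterns: stems ending in -g add -et; stems ending in -u add the prefix ti-; stems ending in -p double the final consonant and add -en.
So nipar → nipaim.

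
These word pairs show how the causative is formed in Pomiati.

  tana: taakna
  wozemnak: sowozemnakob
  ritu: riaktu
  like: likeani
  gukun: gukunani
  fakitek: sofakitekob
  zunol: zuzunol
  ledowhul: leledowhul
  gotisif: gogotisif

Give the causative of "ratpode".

"ratpode" ends in -e. The one such stem in the data (like → likeani) adds -ani, so the same rule applies.
The other patterns: stems ending in -k add so- … -ob around the stem; stems ending in -a or -u insert -ak- after the first vowel; stems ending in -f or -l repeat the first consonant+vowel as a prefix.
So ratpode → ratpodeani.

ratpodeani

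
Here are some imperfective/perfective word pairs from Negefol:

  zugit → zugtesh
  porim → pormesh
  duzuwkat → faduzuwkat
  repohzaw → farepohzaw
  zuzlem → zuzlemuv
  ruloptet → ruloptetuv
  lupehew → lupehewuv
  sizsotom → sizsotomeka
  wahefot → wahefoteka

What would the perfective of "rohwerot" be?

rohweroteka

zugit and duzuwkat both end in -t yet inflect differently (zugtesh, faduzuwkat), so the final letter is not what conditions the rule; the last vowel is.
"rohwerot" has last vowel 'o'. The stems whose last vowel is 'o' (sizsotom → sizsotomeka, wahefot → wahefoteka) add -eka.
The other patterns: stems whose last vowel is 'i' delete the last vowel and add -esh; stems whose last vowel is 'a' add the prefix fa-; stems whose last vowel is 'e' add -uv.
So rohwerot → rohweroteka.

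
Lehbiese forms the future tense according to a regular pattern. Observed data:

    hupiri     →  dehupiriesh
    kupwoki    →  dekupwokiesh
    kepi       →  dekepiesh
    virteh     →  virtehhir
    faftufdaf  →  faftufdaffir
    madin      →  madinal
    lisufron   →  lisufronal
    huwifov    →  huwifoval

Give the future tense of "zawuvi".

dezawuviesh

"zawuvi" ends in -i. The stems ending in -i (hupiri → dehupiriesh, kupwoki → dekupwokiesh, kepi → dekepiesh) add de- … -esh around the stem.
The other patterns: stems ending in -f or -h double the final consonant and add -ir; stems ending in -n or -v add -al.
So zawuvi → dezawuviesh.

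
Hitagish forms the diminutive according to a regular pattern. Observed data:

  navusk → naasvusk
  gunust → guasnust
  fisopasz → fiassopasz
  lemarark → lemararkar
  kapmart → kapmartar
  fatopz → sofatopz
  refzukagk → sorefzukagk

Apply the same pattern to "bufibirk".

bufibirkar

navusk and lemarark both end in -k yet inflect differently (naasvusk, lemararkar), so the final letter is not what conditions the rule; the second-to-last letter is.
"bufibirk" has second-to-last letter 'r'. The stems whose second-to-last letter is 'r' (lemarark → lemararkar, kapmart → kapmartar) add -ar.
So bufibirk → bufibirkar.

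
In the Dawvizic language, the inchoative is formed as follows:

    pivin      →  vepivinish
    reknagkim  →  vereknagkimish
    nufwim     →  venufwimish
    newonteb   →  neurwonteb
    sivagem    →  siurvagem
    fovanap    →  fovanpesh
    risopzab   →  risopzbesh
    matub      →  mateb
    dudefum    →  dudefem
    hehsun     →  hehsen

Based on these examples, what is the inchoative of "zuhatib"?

reknagkim and sivagem both end in -m yet inflect differently (vereknagkimish, siurvagem), so the final letter is not what conditions the rule; the last vowel is.
"zuhatib" has last vowel 'i'. The stems whose last vowel is 'i' (pivin → vepivinish, reknagkim → vereknagkimish, nufwim → venufwimish) add ve- … -ish around the stem.
So zuhatib → vezuhatibish.

vezuhatibish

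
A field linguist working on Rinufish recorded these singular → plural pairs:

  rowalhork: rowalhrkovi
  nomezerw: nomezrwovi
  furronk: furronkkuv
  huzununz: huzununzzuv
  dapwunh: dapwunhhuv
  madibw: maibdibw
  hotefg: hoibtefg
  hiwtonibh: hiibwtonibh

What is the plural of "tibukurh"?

tibukrhovi

rowalhork and furronk both end in -k yet inflect differently (rowalhrkovi, furronkkuv), so the final letter is not what conditions the rule; the second-to-last letter is.
"tibukurh" has second-to-last letter 'r'. The stems whose second-to-last letter is 'r' (rowalhork → rowalhrkovi, nomezerw → nomezrwovi) delete the last vowel and add -ovi.
So tibukurh → tibukrhovi.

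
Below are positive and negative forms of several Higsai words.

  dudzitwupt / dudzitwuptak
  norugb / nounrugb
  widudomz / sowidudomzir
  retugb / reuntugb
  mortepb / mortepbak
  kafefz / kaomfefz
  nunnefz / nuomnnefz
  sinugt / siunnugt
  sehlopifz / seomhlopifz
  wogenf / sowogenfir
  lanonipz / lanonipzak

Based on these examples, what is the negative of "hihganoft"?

kafefz and lanonipz both end in -z yet inflect differently (kaomfefz, lanonipzak), so the final letter is not what conditions the rule; the second-to-last letter is.
"hihganoft" has second-to-last letter 'f'. The stems whose second-to-last letter is 'f' (kafefz → kaomfefz, nunnefz → nuomnnefz, sehlopifz → seomhlopifz) insert -om- after the first vowel.
So hihganoft → hiomhganoft.

hiomhganoft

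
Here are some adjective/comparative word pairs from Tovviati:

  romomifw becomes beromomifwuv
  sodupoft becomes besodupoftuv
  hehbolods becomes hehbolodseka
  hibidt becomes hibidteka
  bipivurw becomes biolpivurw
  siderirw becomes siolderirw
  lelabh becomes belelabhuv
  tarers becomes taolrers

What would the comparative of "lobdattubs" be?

hehbolods and tarers both end in -s yet inflect differently (hehbolodseka, taolrers), so the final letter is not what conditions the rule; the second-to-last letter is.
"lobdattubs" has second-to-last letter 'b'. The one such stem in the data (lelabh → belelabhuv) adds be- … -uv around the stem, so the same rule applies.
So lobdattubs → belobdattubsuv.

belobdattubsuv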